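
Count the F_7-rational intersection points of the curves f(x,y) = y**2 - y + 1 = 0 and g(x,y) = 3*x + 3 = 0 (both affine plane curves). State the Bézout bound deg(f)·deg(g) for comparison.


Common zeros: {(6, 3), (6, 5)}; count = 2; Bézout bound = 2.

deg(f) = 2, deg(g) = 1, so Bézout bound = 2.
Scan x ∈ F_7. For each x, list the y ∈ F_7 with f(x, y) ≡ 0 and those with g(x, y) ≡ 0 (mod 7); the common zeros in that column are the intersection.
  x = 0: f ≡ 0 at y ∈ {3, 5}; g ≡ 0 at y ∈ ∅; common: ∅.
  x = 1: f ≡ 0 at y ∈ {3, 5}; g ≡ 0 at y ∈ ∅; common: ∅.
  x = 2: f ≡ 0 at y ∈ {3, 5}; g ≡ 0 at y ∈ ∅; common: ∅.
  x = 3: f ≡ 0 at y ∈ {3, 5}; g ≡ 0 at y ∈ ∅; common: ∅.
  x = 4: f ≡ 0 at y ∈ {3, 5}; g ≡ 0 at y ∈ ∅; common: ∅.
  x = 5: f ≡ 0 at y ∈ {3, 5}; g ≡ 0 at y ∈ ∅; common: ∅.
  x = 6: f ≡ 0 at y ∈ {3, 5}; g ≡ 0 at y ∈ {0, 1, 2, 3, 4, 5, 6}; common: {3, 5}.
Collecting: common zeros = {(6, 3), (6, 5)}, so the count is 2.
Comparison with the Bézout bound: 2 ≤ 2 = deg(f)·deg(g), as expected for curves with no common component (the bound is attained).


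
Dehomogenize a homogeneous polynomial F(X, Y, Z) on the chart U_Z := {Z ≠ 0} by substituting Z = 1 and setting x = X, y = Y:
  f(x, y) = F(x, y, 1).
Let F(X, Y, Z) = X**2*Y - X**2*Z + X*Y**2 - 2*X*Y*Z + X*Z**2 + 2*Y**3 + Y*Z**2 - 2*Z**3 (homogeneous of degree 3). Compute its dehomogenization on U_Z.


f(x, y) = x**2*y - x**2 + x*y**2 - 2*x*y + x + 2*y**3 + y - 2

On U_Z we set Z = 1. Each monomial c·X^i·Y^j·Z^k in F becomes c·x^i·y^j·1^k = c·x^i·y^j.
Substituting Z = 1: F(X, Y, 1) = x**2*y - x**2 + x*y**2 - 2*x*y + x + 2*y**3 + y - 2.
Note: deg(f) ≤ deg(F) = 3; strict inequality happens when F is divisible by Z (lost terms).


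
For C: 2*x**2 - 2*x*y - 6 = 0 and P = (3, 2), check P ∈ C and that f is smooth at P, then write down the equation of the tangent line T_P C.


Tangent line at P: 8*x - 6*y - 12 = 0.

Step 1: f(3, 2) = 0, so P lies on C.
Step 2: partial derivatives
  f_x(x, y) = 4*x - 2*y, f_y(x, y) = -2*x.
  f_x(P) = 8, f_y(P) = -6 (gradient nonzero, so P is smooth).
Step 3: tangent line at P: 8·(x − 3) + -6·(y − 2) = 0.
Expanding: 8*x - 6*y - 12 = 0.


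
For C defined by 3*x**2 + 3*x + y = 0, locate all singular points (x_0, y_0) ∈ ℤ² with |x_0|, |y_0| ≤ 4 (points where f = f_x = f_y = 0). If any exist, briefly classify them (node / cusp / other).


No singular points in the scanned grid; C is smooth there.

Compute partial derivatives:
  f_x = 6*x + 3.
  f_y = 1.
f_y = 1 is a nonzero constant, so f_y never vanishes: no point (x, y) can satisfy f = f_x = f_y = 0. In particular no (x, y) ∈ {−4, ..., 4}² is singular; the curve is smooth.


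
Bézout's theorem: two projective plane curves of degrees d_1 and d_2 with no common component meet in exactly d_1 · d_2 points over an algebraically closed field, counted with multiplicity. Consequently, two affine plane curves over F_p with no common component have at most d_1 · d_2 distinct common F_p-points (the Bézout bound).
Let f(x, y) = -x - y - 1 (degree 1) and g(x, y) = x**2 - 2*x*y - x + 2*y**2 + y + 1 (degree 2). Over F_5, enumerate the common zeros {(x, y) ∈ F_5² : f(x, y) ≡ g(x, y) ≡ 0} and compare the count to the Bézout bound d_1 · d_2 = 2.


Common zeros: {(2, 2)}; count = 1; Bézout bound = 2.

deg(f) = 1, deg(g) = 2, so Bézout bound = 2.
Scan x ∈ F_5. For each x, list the y ∈ F_5 with f(x, y) ≡ 0 and those with g(x, y) ≡ 0 (mod 5); the common zeros in that column are the intersection.
  x = 0: f ≡ 0 at y ∈ {4}; g ≡ 0 at y ∈ ∅; common: ∅.
  x = 1: f ≡ 0 at y ∈ {3}; g ≡ 0 at y ∈ ∅; common: ∅.
  x = 2: f ≡ 0 at y ∈ {2}; g ≡ 0 at y ∈ {2}; common: {2}.
  x = 3: f ≡ 0 at y ∈ {1}; g ≡ 0 at y ∈ {2, 3}; common: ∅.
  x = 4: f ≡ 0 at y ∈ {0}; g ≡ 0 at y ∈ {3}; common: ∅.
Collecting: common zeros = {(2, 2)}, so the count is 1.
Comparison with the Bézout bound: 1 ≤ 2 = deg(f)·deg(g), as expected for curves with no common component (the affine F_5-count falls short of the bound because intersections may lie at infinity, over extension fields, or carry multiplicity).


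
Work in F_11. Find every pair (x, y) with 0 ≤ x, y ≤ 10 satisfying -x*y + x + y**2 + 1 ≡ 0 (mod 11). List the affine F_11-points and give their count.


Affine F_11-points: {(1, 5), (1, 7), (2, 4), (2, 9), (3, 6), (3, 8), (5, 2), (5, 3), (10, 0), (10, 10)}; count = 10.

For each of the 121 pairs (x, y) ∈ F_11², evaluate f(x, y) mod 11. Record the zeros.
  x = 0: [0↦1, 1↦2, 2↦5, 3↦10, 4↦6, 5↦4, 6↦4, 7↦6, 8↦10, 9↦5, 10↦2]  zeros at y ∈ ∅
  x = 1: [0↦2, 1↦2, 2↦4, 3↦8, 4↦3, 5↦0, 6↦10, 7↦0, 8↦3, 9↦8, 10↦4]  zeros at y ∈ {5, 7}
  x = 2: [0↦3, 1↦2, 2↦3, 3↦6, 4↦0, 5↦7, 6↦5, 7↦5, 8↦7, 9↦0, 10↦6]  zeros at y ∈ {4, 9}
  x = 3: [0↦4, 1↦2, 2↦2, 3↦4, 4↦8, 5↦3, 6↦0, 7↦10, 8↦0, 9↦3, 10↦8]  zeros at y ∈ {6, 8}
  x = 4: [0↦5, 1↦2, 2↦1, 3↦2, 4↦5, 5↦10, 6↦6, 7↦4, 8↦4, 9↦6, 10↦10]  zeros at y ∈ ∅
  x = 5: [0↦6, 1↦2, 2↦0, 3↦0, 4↦2, 5↦6, 6↦1, 7↦9, 8↦8, 9↦9, 10↦1]  zeros at y ∈ {2, 3}
  x = 6: [0↦7, 1↦2, 2↦10, 3↦9, 4↦10, 5↦2, 6↦7, 7↦3, 8↦1, 9↦1, 10↦3]  zeros at y ∈ ∅
  x = 7: [0↦8, 1↦2, 2↦9, 3↦7, 4↦7, 5↦9, 6↦2, 7↦8, 8↦5, 9↦4, 10↦5]  zeros at y ∈ ∅
  x = 8: [0↦9, 1↦2, 2↦8, 3↦5, 4↦4, 5↦5, 6↦8, 7↦2, 8↦9, 9↦7, 10↦7]  zeros at y ∈ ∅
  x = 9: [0↦10, 1↦2, 2↦7, 3↦3, 4↦1, 5↦1, 6↦3, 7↦7, 8↦2, 9↦10, 10↦9]  zeros at y ∈ ∅
  x = 10: [0↦0, 1↦2, 2↦6, 3↦1, 4↦9, 5↦8, 6↦9, 7↦1, 8↦6, 9↦2, 10↦0]  zeros at y ∈ {0, 10}
Collecting zeros: affine points = {(1, 5), (1, 7), (2, 4), (2, 9), (3, 6), (3, 8), (5, 2), (5, 3), (10, 0), (10, 10)}.
Total count |C(F_11)_aff| = 10.


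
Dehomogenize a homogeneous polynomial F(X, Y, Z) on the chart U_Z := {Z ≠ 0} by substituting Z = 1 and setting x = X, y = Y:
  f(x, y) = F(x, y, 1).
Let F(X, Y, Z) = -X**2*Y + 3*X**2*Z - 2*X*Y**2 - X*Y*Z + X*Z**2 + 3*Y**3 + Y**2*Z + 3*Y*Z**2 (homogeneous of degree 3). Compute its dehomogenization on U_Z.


f(x, y) = -x**2*y + 3*x**2 - 2*x*y**2 - x*y + x + 3*y**3 + y**2 + 3*y

On U_Z we set Z = 1. Each monomial c·X^i·Y^j·Z^k in F becomes c·x^i·y^j·1^k = c·x^i·y^j.
Substituting Z = 1: F(X, Y, 1) = -x**2*y + 3*x**2 - 2*x*y**2 - x*y + x + 3*y**3 + y**2 + 3*y.
Note: deg(f) ≤ deg(F) = 3; strict inequality happens when F is divisible by Z (lost terms).


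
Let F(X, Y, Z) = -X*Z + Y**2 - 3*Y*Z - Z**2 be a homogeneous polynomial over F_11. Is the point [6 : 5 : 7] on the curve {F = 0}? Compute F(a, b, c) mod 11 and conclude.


F(6,5,7) ≡ 5 (mod 11); P is NOT on the curve.

Evaluate F(6, 5, 7) term-by-term (mod 11).
  -X*Z ↦ -1·6·1·7 = -42
  Y**2 ↦ 1·1·25·1 = 25
  -3*Y*Z ↦ -3·1·5·7 = -105
  -Z**2 ↦ -1·1·1·49 = -49
Sum: F(6, 5, 7) = (-42) + (25) + (-105) + (-49) = -171.
Reducing mod 11: -171 ≡ 5 (mod 11).
Since F(a, b, c) ≡ 5 ≠ 0 (mod 11), P does NOT lie on the curve.


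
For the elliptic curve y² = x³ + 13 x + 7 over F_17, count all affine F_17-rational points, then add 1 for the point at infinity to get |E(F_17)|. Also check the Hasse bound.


Affine points = {(1, 2), (1, 15), (4, 2), (4, 15), (7, 4), (7, 13), (10, 7), (10, 10), (11, 6), (11, 11), (12, 2), (12, 15), (14, 3), (14, 14)}; affine count = 14; |E(F_17)| = 15.

Discriminant check: Δ ∝ 4a³ + 27b² = 4·13³ + 27·7² = 4·2197 + 27·49 ≡ 13 (mod 17). Nonzero ⇒ E is nonsingular.
For each x ∈ F_17, compute rhs = x³ + 13·x + 7 mod 17, then count y ∈ F_17 with y² ≡ rhs.
  x = 0: rhs = 7, matching y values: none (0 points).
  x = 1: rhs = 4, matching y values: 2, 15 (2 points).
  x = 2: rhs = 7, matching y values: none (0 points).
  x = 3: rhs = 5, matching y values: none (0 points).
  x = 4: rhs = 4, matching y values: 2, 15 (2 points).
  x = 5: rhs = 10, matching y values: none (0 points).
  x = 6: rhs = 12, matching y values: none (0 points).
  x = 7: rhs = 16, matching y values: 4, 13 (2 points).
  x = 8: rhs = 11, matching y values: none (0 points).
  x = 9: rhs = 3, matching y values: none (0 points).
  x = 10: rhs = 15, matching y values: 7, 10 (2 points).
  x = 11: rhs = 2, matching y values: 6, 11 (2 points).
  x = 12: rhs = 4, matching y values: 2, 15 (2 points).
  x = 13: rhs = 10, matching y values: none (0 points).
  x = 14: rhs = 9, matching y values: 3, 14 (2 points).
  x = 15: rhs = 7, matching y values: none (0 points).
  x = 16: rhs = 10, matching y values: none (0 points).
Total affine count: 14.
Full point count |E(F_17)| = 14 + 1 = 15.
Hasse bound: |15 − (17+1)| = |-3| = 3 ≤ 2√17 ≈ 8.2462 ✓.


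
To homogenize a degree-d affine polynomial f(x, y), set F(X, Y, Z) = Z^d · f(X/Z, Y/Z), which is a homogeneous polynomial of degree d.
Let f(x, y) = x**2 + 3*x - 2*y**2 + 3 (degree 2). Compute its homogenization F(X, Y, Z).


F(X, Y, Z) = X**2 + 3*X*Z - 2*Y**2 + 3*Z**2

deg(f) = 2.
Substitute x = X/Z, y = Y/Z into f, then multiply by Z^2.
  monomial 1·x^2·y^0 ↦ 1·X^2·Y^0·Z^0.
  monomial 3·x^1·y^0 ↦ 3·X^1·Y^0·Z^1.
  monomial -2·x^0·y^2 ↦ -2·X^0·Y^2·Z^0.
  monomial 3·x^0·y^0 ↦ 3·X^0·Y^0·Z^2.
Collecting: F(X, Y, Z) = X**2 + 3*X*Z - 2*Y**2 + 3*Z**2.


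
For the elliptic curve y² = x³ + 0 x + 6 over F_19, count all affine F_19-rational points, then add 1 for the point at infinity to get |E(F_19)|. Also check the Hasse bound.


Affine points = {(0, 5), (0, 14), (1, 8), (1, 11), (5, 6), (5, 13), (7, 8), (7, 11), (8, 9), (8, 10), (11, 8), (11, 11), (12, 9), (12, 10), (16, 6), (16, 13), (17, 6), (17, 13), (18, 9), (18, 10)}; affine count = 20; |E(F_19)| = 21.

Discriminant check: Δ ∝ 4a³ + 27b² = 4·0³ + 27·6² = 4·0 + 27·36 ≡ 3 (mod 19). Nonzero ⇒ E is nonsingular.
For each x ∈ F_19, compute rhs = x³ + 0·x + 6 mod 19, then count y ∈ F_19 with y² ≡ rhs.
  x = 0: rhs = 6, matching y values: 5, 14 (2 points).
  x = 1: rhs = 7, matching y values: 8, 11 (2 points).
  x = 2: rhs = 14, matching y values: none (0 points).
  x = 3: rhs = 14, matching y values: none (0 points).
  x = 4: rhs = 13, matching y values: none (0 points).
  x = 5: rhs = 17, matching y values: 6, 13 (2 points).
  x = 6: rhs = 13, matching y values: none (0 points).
  x = 7: rhs = 7, matching y values: 8, 11 (2 points).
  x = 8: rhs = 5, matching y values: 9, 10 (2 points).
  x = 9: rhs = 13, matching y values: none (0 points).
  x = 10: rhs = 18, matching y values: none (0 points).
  x = 11: rhs = 7, matching y values: 8, 11 (2 points).
  x = 12: rhs = 5, matching y values: 9, 10 (2 points).
  x = 13: rhs = 18, matching y values: none (0 points).
  x = 14: rhs = 14, matching y values: none (0 points).
  x = 15: rhs = 18, matching y values: none (0 points).
  x = 16: rhs = 17, matching y values: 6, 13 (2 points).
  x = 17: rhs = 17, matching y values: 6, 13 (2 points).
  x = 18: rhs = 5, matching y values: 9, 10 (2 points).
Total affine count: 20.
Full point count |E(F_19)| = 20 + 1 = 21.
Hasse bound: |21 − (19+1)| = |1| = 1 ≤ 2√19 ≈ 8.7178 ✓.


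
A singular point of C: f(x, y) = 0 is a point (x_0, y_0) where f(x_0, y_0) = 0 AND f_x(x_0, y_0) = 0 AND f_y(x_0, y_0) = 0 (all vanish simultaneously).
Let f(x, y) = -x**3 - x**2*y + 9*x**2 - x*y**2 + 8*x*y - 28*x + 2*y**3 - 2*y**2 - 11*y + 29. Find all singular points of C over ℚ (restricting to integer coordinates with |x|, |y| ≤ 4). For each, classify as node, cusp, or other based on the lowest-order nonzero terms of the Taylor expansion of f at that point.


Singular points: {(3, 1)}; classification: node.

Compute partial derivatives:
  f_x = -3*x**2 - 2*x*y + 18*x - y**2 + 8*y - 28.
  f_y = -x**2 - 2*x*y + 8*x + 6*y**2 - 4*y - 11.
Scan x_0 ∈ {−4, ..., 4}. For each x_0, f_y(x_0, y) is a polynomial in y; find its integer roots y ∈ {−4, ..., 4}, then test f_x and f at those candidates.
  x = -4: f_y(-4, y) = 6*y**2 + 4*y - 59; no integer root y with |y| ≤ 4.
  x = -3: f_y(-3, y) = 6*y**2 + 2*y - 44; no integer root y with |y| ≤ 4.
  x = -2: f_y(-2, y) = 6*y**2 - 31; no integer root y with |y| ≤ 4.
  x = -1: f_y(-1, y) = 6*y**2 - 2*y - 20; vanishes at y ∈ {2}. (-1, 2): f_x = -33 ≠ 0.
  x = 0: f_y(0, y) = 6*y**2 - 4*y - 11; no integer root y with |y| ≤ 4.
  x = 1: f_y(1, y) = 6*y**2 - 6*y - 4; no integer root y with |y| ≤ 4.
  x = 2: f_y(2, y) = 6*y**2 - 8*y + 1; no integer root y with |y| ≤ 4.
  x = 3: f_y(3, y) = 6*y**2 - 10*y + 4; vanishes at y ∈ {1}. (3, 1): f_x = 0, f = 0 — SINGULAR.
  x = 4: f_y(4, y) = 6*y**2 - 12*y + 5; no integer root y with |y| ≤ 4.
Only singular point on the grid: (3, 1).
Classify: substitute x = 3 + u, y = 1 + v and expand: f = -u**3 - u**2*v - u**2 - u*v**2 + 2*v**3 + v**2.
No constant or linear terms (consistent with a singular point). Quadratic part: -u**2 + v**2. Cubic part: -u**3 - u**2*v - u*v**2 + 2*v**3.
The quadratic part v**2 - u**2 = (v − u)(v + u) splits into two distinct linear factors, so there are two distinct tangent lines y − 1 = ±(x − 3) — this is a node (ordinary double point).
Classification: node.


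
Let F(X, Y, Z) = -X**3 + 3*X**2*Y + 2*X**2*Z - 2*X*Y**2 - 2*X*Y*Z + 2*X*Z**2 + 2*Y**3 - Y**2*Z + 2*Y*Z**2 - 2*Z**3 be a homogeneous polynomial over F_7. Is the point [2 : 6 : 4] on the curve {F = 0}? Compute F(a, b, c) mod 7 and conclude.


F(2,6,4) ≡ 6 (mod 7); P is NOT on the curve.

Evaluate F(2, 6, 4) term-by-term (mod 7).
  -X**3 ↦ -1·8·1·1 = -8
  3*X**2*Y ↦ 3·4·6·1 = 72
  2*X**2*Z ↦ 2·4·1·4 = 32
  -2*X*Y**2 ↦ -2·2·36·1 = -144
  -2*X*Y*Z ↦ -2·2·6·4 = -96
  2*X*Z**2 ↦ 2·2·1·16 = 64
  2*Y**3 ↦ 2·1·216·1 = 432
  -Y**2*Z ↦ -1·1·36·4 = -144
  2*Y*Z**2 ↦ 2·1·6·16 = 192
  -2*Z**3 ↦ -2·1·1·64 = -128
Sum: F(2, 6, 4) = (-8) + (72) + (32) + (-144) + (-96) + (64) + (432) + (-144) + (192) + (-128) = 272.
Reducing mod 7: 272 ≡ 6 (mod 7).
Since F(a, b, c) ≡ 6 ≠ 0 (mod 7), P does NOT lie on the curve.


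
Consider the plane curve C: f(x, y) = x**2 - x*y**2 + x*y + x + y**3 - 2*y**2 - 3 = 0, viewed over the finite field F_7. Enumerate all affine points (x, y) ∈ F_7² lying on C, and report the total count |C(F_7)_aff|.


Affine F_7-points: {(2, 3), (3, 3), (3, 6), (5, 6)}; count = 4.

For each of the 49 pairs (x, y) ∈ F_7², evaluate f(x, y) mod 7. Record the zeros.
  x = 0: [0↦4, 1↦3, 2↦4, 3↦6, 4↦1, 5↦2, 6↦1]  zeros at y ∈ ∅
  x = 1: [0↦6, 1↦5, 2↦4, 3↦2, 4↦5, 5↦5, 6↦1]  zeros at y ∈ ∅
  x = 2: [0↦3, 1↦2, 2↦6, 3↦0, 4↦4, 5↦3, 6↦3]  zeros at y ∈ {3}
  x = 3: [0↦2, 1↦1, 2↦3, 3↦0, 4↦5, 5↦3, 6↦0]  zeros at y ∈ {3, 6}
  x = 4: [0↦3, 1↦2, 2↦2, 3↦2, 4↦1, 5↦5, 6↦6]  zeros at y ∈ ∅
  x = 5: [0↦6, 1↦5, 2↦3, 3↦6, 4↦6, 5↦2, 6↦0]  zeros at y ∈ {6}
  x = 6: [0↦4, 1↦3, 2↦6, 3↦5, 4↦6, 5↦1, 6↦3]  zeros at y ∈ ∅
Collecting zeros: affine points = {(2, 3), (3, 3), (3, 6), (5, 6)}.
Total count |C(F_7)_aff| = 4.


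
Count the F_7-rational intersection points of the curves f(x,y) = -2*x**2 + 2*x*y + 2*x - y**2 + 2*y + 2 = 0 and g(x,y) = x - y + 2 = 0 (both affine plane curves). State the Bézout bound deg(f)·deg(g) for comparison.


Common zeros: ∅; count = 0; Bézout bound = 2.

deg(f) = 2, deg(g) = 1, so Bézout bound = 2.
Scan x ∈ F_7. For each x, list the y ∈ F_7 with f(x, y) ≡ 0 and those with g(x, y) ≡ 0 (mod 7); the common zeros in that column are the intersection.
  x = 0: f ≡ 0 at y ∈ ∅; g ≡ 0 at y ∈ {2}; common: ∅.
  x = 1: f ≡ 0 at y ∈ ∅; g ≡ 0 at y ∈ {3}; common: ∅.
  x = 2: f ≡ 0 at y ∈ {3}; g ≡ 0 at y ∈ {4}; common: ∅.
  x = 3: f ≡ 0 at y ∈ ∅; g ≡ 0 at y ∈ {5}; common: ∅.
  x = 4: f ≡ 0 at y ∈ ∅; g ≡ 0 at y ∈ {6}; common: ∅.
  x = 5: f ≡ 0 at y ∈ ∅; g ≡ 0 at y ∈ {0}; common: ∅.
  x = 6: f ≡ 0 at y ∈ ∅; g ≡ 0 at y ∈ {1}; common: ∅.
Collecting: common zeros = ∅, so the count is 0.
Comparison with the Bézout bound: 0 ≤ 2 = deg(f)·deg(g), as expected for curves with no common component (the affine F_7-count falls short of the bound because intersections may lie at infinity, over extension fields, or carry multiplicity).


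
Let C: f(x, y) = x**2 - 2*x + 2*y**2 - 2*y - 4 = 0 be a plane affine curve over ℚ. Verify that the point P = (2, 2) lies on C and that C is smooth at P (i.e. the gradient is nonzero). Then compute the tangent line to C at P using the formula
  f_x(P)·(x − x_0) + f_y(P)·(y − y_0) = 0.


Tangent line at P: 2*x + 6*y - 16 = 0.

Step 1: f(2, 2) = 0, so P lies on C.
Step 2: partial derivatives
  f_x(x, y) = 2*x - 2, f_y(x, y) = 4*y - 2.
  f_x(P) = 2, f_y(P) = 6 (gradient nonzero, so P is smooth).
Step 3: tangent line at P: 2·(x − 2) + 6·(y − 2) = 0.
Expanding: 2*x + 6*y - 16 = 0.


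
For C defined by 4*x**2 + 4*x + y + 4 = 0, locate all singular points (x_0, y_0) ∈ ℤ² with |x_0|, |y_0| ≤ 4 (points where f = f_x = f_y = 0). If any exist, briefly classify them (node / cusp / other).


No singular points in the scanned grid; C is smooth there.

Compute partial derivatives:
  f_x = 8*x + 4.
  f_y = 1.
f_y = 1 is a nonzero constant, so f_y never vanishes: no point (x, y) can satisfy f = f_x = f_y = 0. In particular no (x, y) ∈ {−4, ..., 4}² is singular; the curve is smooth.


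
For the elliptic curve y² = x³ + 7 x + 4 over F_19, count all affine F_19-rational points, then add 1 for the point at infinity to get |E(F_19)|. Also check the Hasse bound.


Affine points = {(0, 2), (0, 17), (2, 8), (2, 11), (4, 1), (4, 18), (7, 4), (7, 15), (9, 6), (9, 13), (11, 5), (11, 14), (12, 7), (12, 12), (15, 8), (15, 11), (17, 1), (17, 18)}; affine count = 18; |E(F_19)| = 19.

Discriminant check: Δ ∝ 4a³ + 27b² = 4·7³ + 27·4² = 4·343 + 27·16 ≡ 18 (mod 19). Nonzero ⇒ E is nonsingular.
For each x ∈ F_19, compute rhs = x³ + 7·x + 4 mod 19, then count y ∈ F_19 with y² ≡ rhs.
  x = 0: rhs = 4, matching y values: 2, 17 (2 points).
  x = 1: rhs = 12, matching y values: none (0 points).
  x = 2: rhs = 7, matching y values: 8, 11 (2 points).
  x = 3: rhs = 14, matching y values: none (0 points).
  x = 4: rhs = 1, matching y values: 1, 18 (2 points).
  x = 5: rhs = 12, matching y values: none (0 points).
  x = 6: rhs = 15, matching y values: none (0 points).
  x = 7: rhs = 16, matching y values: 4, 15 (2 points).
  x = 8: rhs = 2, matching y values: none (0 points).
  x = 9: rhs = 17, matching y values: 6, 13 (2 points).
  x = 10: rhs = 10, matching y values: none (0 points).
  x = 11: rhs = 6, matching y values: 5, 14 (2 points).
  x = 12: rhs = 11, matching y values: 7, 12 (2 points).
  x = 13: rhs = 12, matching y values: none (0 points).
  x = 14: rhs = 15, matching y values: none (0 points).
  x = 15: rhs = 7, matching y values: 8, 11 (2 points).
  x = 16: rhs = 13, matching y values: none (0 points).
  x = 17: rhs = 1, matching y values: 1, 18 (2 points).
  x = 18: rhs = 15, matching y values: none (0 points).
Total affine count: 18.
Full point count |E(F_19)| = 18 + 1 = 19.
Hasse bound: |19 − (19+1)| = |-1| = 1 ≤ 2√19 ≈ 8.7178 ✓.


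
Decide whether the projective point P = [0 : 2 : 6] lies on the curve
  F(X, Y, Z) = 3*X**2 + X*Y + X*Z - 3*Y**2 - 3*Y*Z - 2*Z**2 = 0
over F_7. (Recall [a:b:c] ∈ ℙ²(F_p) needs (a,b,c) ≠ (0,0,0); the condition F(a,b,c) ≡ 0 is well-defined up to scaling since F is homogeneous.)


F(0,2,6) ≡ 6 (mod 7); P is NOT on the curve.

Evaluate F(0, 2, 6) term-by-term (mod 7).
  3*X**2 ↦ 3·0·1·1 = 0
  X*Y ↦ 1·0·2·1 = 0
  X*Z ↦ 1·0·1·6 = 0
  -3*Y**2 ↦ -3·1·4·1 = -12
  -3*Y*Z ↦ -3·1·2·6 = -36
  -2*Z**2 ↦ -2·1·1·36 = -72
Sum: F(0, 2, 6) = (0) + (0) + (0) + (-12) + (-36) + (-72) = -120.
Reducing mod 7: -120 ≡ 6 (mod 7).
Since F(a, b, c) ≡ 6 ≠ 0 (mod 7), P does NOT lie on the curve.


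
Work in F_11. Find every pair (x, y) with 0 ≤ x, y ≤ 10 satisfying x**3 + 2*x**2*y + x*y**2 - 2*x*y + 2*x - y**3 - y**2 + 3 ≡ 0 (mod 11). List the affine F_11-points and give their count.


Affine F_11-points: {(0, 3), (0, 4), (1, 8), (4, 10), (6, 0), (6, 2), (6, 3), (8, 1), (10, 0), (10, 3), (10, 6)}; count = 11.

For each of the 121 pairs (x, y) ∈ F_11², evaluate f(x, y) mod 11. Record the zeros.
  x = 0: [0↦3, 1↦1, 2↦2, 3↦0, 4↦0, 5↦7, 6↦4, 7↦7, 8↦10, 9↦7, 10↦3]  zeros at y ∈ {3, 4}
  x = 1: [0↦6, 1↦5, 2↦9, 3↦1, 4↦8, 5↦2, 6↦10, 7↦4, 8↦0, 9↦3, 10↦7]  zeros at y ∈ {8}
  x = 2: [0↦4, 1↦8, 2↦8, 3↦9, 4↦5, 5↦1, 6↦2, 7↦2, 8↦6, 9↦8, 10↦2]  zeros at y ∈ ∅
  x = 3: [0↦3, 1↦5, 2↦5, 3↦8, 4↦8, 5↦10, 6↦8, 7↦7, 8↦1, 9↦6, 10↦5]  zeros at y ∈ ∅
  x = 4: [0↦9, 1↦2, 2↦6, 3↦4, 4↦1, 5↦2, 6↦1, 7↦3, 8↦2, 9↦3, 10↦0]  zeros at y ∈ {10}
  x = 5: [0↦6, 1↦5, 2↦6, 3↦3, 4↦1, 5↦5, 6↦9, 7↦7, 8↦4, 9↦5, 10↦4]  zeros at y ∈ ∅
  x = 6: [0↦0, 1↦9, 2↦0, 3↦0, 4↦3, 5↦3, 6↦5, 7↦3, 8↦2, 9↦7, 10↦1]  zeros at y ∈ {0, 2, 3}
  x = 7: [0↦8, 1↦9, 2↦5, 3↦1, 4↦2, 5↦2, 6↦6, 7↦8, 8↦2, 9↦4, 10↦8]  zeros at y ∈ ∅
  x = 8: [0↦3, 1↦0, 2↦5, 3↦1, 4↦4, 5↦8, 6↦7, 7↦6, 8↦10, 9↦2, 10↦9]  zeros at y ∈ {1}
  x = 9: [0↦2, 1↦10, 2↦6, 3↦6, 4↦4, 5↦5, 6↦3, 7↦3, 8↦10, 9↦7, 10↦10]  zeros at y ∈ ∅
  x = 10: [0↦0, 1↦1, 2↦3, 3↦0, 4↦8, 5↦10, 6↦0, 7↦5, 8↦8, 9↦3, 10↦6]  zeros at y ∈ {0, 3, 6}
Collecting zeros: affine points = {(0, 3), (0, 4), (1, 8), (4, 10), (6, 0), (6, 2), (6, 3), (8, 1), (10, 0), (10, 3), (10, 6)}.
Total count |C(F_11)_aff| = 11.


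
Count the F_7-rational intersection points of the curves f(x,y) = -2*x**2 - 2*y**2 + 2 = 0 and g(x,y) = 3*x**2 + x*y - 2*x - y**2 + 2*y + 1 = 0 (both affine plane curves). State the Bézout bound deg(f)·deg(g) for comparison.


Common zeros: ∅; count = 0; Bézout bound = 4.

deg(f) = 2, deg(g) = 2, so Bézout bound = 4.
Scan x ∈ F_7. For each x, list the y ∈ F_7 with f(x, y) ≡ 0 and those with g(x, y) ≡ 0 (mod 7); the common zeros in that column are the intersection.
  x = 0: f ≡ 0 at y ∈ {1, 6}; g ≡ 0 at y ∈ {4, 5}; common: ∅.
  x = 1: f ≡ 0 at y ∈ {0}; g ≡ 0 at y ∈ ∅; common: ∅.
  x = 2: f ≡ 0 at y ∈ {2, 5}; g ≡ 0 at y ∈ ∅; common: ∅.
  x = 3: f ≡ 0 at y ∈ ∅; g ≡ 0 at y ∈ {2, 3}; common: ∅.
  x = 4: f ≡ 0 at y ∈ ∅; g ≡ 0 at y ∈ {2, 4}; common: ∅.
  x = 5: f ≡ 0 at y ∈ {2, 5}; g ≡ 0 at y ∈ ∅; common: ∅.
  x = 6: f ≡ 0 at y ∈ {0}; g ≡ 0 at y ∈ {3, 5}; common: ∅.
Collecting: common zeros = ∅, so the count is 0.
Comparison with the Bézout bound: 0 ≤ 4 = deg(f)·deg(g), as expected for curves with no common component (the affine F_7-count falls short of the bound because intersections may lie at infinity, over extension fields, or carry multiplicity).


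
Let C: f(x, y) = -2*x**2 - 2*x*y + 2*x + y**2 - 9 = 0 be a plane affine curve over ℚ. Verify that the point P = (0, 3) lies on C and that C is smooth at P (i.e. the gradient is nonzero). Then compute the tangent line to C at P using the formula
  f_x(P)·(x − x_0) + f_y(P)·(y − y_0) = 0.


Tangent line at P: -4*x + 6*y - 18 = 0.

Step 1: f(0, 3) = 0, so P lies on C.
Step 2: partial derivatives
  f_x(x, y) = -4*x - 2*y + 2, f_y(x, y) = -2*x + 2*y.
  f_x(P) = -4, f_y(P) = 6 (gradient nonzero, so P is smooth).
Step 3: tangent line at P: -4·(x − 0) + 6·(y − 3) = 0.
Expanding: -4*x + 6*y - 18 = 0.


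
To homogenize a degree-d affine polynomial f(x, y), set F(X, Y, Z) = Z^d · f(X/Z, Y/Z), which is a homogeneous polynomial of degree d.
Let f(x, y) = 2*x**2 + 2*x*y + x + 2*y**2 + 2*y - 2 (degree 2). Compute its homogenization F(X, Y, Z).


F(X, Y, Z) = 2*X**2 + 2*X*Y + X*Z + 2*Y**2 + 2*Y*Z - 2*Z**2

deg(f) = 2.
Substitute x = X/Z, y = Y/Z into f, then multiply by Z^2.
  monomial 2·x^2·y^0 ↦ 2·X^2·Y^0·Z^0.
  monomial 2·x^1·y^1 ↦ 2·X^1·Y^1·Z^0.
  monomial 1·x^1·y^0 ↦ 1·X^1·Y^0·Z^1.
  monomial 2·x^0·y^2 ↦ 2·X^0·Y^2·Z^0.
  monomial 2·x^0·y^1 ↦ 2·X^0·Y^1·Z^1.
  monomial -2·x^0·y^0 ↦ -2·X^0·Y^0·Z^2.
Collecting: F(X, Y, Z) = 2*X**2 + 2*X*Y + X*Z + 2*Y**2 + 2*Y*Z - 2*Z**2.


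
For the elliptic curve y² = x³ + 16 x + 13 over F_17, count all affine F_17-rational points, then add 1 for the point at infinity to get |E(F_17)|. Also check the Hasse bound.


Affine points = {(0, 8), (0, 9), (1, 8), (1, 9), (2, 6), (2, 11), (6, 6), (6, 11), (7, 3), (7, 14), (9, 6), (9, 11), (10, 0), (13, 2), (13, 15), (16, 8), (16, 9)}; affine count = 17; |E(F_17)| = 18.

Discriminant check: Δ ∝ 4a³ + 27b² = 4·16³ + 27·13² = 4·4096 + 27·169 ≡ 3 (mod 17). Nonzero ⇒ E is nonsingular.
For each x ∈ F_17, compute rhs = x³ + 16·x + 13 mod 17, then count y ∈ F_17 with y² ≡ rhs.
  x = 0: rhs = 13, matching y values: 8, 9 (2 points).
  x = 1: rhs = 13, matching y values: 8, 9 (2 points).
  x = 2: rhs = 2, matching y values: 6, 11 (2 points).
  x = 3: rhs = 3, matching y values: none (0 points).
  x = 4: rhs = 5, matching y values: none (0 points).
  x = 5: rhs = 14, matching y values: none (0 points).
  x = 6: rhs = 2, matching y values: 6, 11 (2 points).
  x = 7: rhs = 9, matching y values: 3, 14 (2 points).
  x = 8: rhs = 7, matching y values: none (0 points).
  x = 9: rhs = 2, matching y values: 6, 11 (2 points).
  x = 10: rhs = 0, matching y values: 0 (1 points).
  x = 11: rhs = 7, matching y values: none (0 points).
  x = 12: rhs = 12, matching y values: none (0 points).
  x = 13: rhs = 4, matching y values: 2, 15 (2 points).
  x = 14: rhs = 6, matching y values: none (0 points).
  x = 15: rhs = 7, matching y values: none (0 points).
  x = 16: rhs = 13, matching y values: 8, 9 (2 points).
Total affine count: 17.
Full point count |E(F_17)| = 17 + 1 = 18.
Hasse bound: |18 − (17+1)| = |0| = 0 ≤ 2√17 ≈ 8.2462 ✓.


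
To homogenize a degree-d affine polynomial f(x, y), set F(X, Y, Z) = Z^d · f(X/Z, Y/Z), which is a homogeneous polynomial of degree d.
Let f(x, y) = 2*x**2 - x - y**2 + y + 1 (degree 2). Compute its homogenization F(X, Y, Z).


F(X, Y, Z) = 2*X**2 - X*Z - Y**2 + Y*Z + Z**2

deg(f) = 2.
Substitute x = X/Z, y = Y/Z into f, then multiply by Z^2.
  monomial 2·x^2·y^0 ↦ 2·X^2·Y^0·Z^0.
  monomial -1·x^1·y^0 ↦ -1·X^1·Y^0·Z^1.
  monomial -1·x^0·y^2 ↦ -1·X^0·Y^2·Z^0.
  monomial 1·x^0·y^1 ↦ 1·X^0·Y^1·Z^1.
  monomial 1·x^0·y^0 ↦ 1·X^0·Y^0·Z^2.
Collecting: F(X, Y, Z) = 2*X**2 - X*Z - Y**2 + Y*Z + Z**2.


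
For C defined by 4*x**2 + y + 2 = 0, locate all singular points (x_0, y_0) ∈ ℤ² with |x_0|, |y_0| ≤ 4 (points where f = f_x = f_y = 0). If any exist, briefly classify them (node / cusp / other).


No singular points in the scanned grid; C is smooth there.

Compute partial derivatives:
  f_x = 8*x.
  f_y = 1.
f_y = 1 is a nonzero constant, so f_y never vanishes: no point (x, y) can satisfy f = f_x = f_y = 0. In particular no (x, y) ∈ {−4, ..., 4}² is singular; the curve is smooth.


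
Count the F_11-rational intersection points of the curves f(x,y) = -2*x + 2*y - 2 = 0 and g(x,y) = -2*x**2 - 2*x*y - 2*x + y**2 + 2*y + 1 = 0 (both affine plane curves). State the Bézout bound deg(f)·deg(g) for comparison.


Common zeros: {(4, 5), (7, 8)}; count = 2; Bézout bound = 2.

deg(f) = 1, deg(g) = 2, so Bézout bound = 2.
Scan x ∈ F_11. For each x, list the y ∈ F_11 with f(x, y) ≡ 0 and those with g(x, y) ≡ 0 (mod 11); the common zeros in that column are the intersection.
  x = 0: f ≡ 0 at y ∈ {1}; g ≡ 0 at y ∈ {10}; common: ∅.
  x = 1: f ≡ 0 at y ∈ {2}; g ≡ 0 at y ∈ {5, 6}; common: ∅.
  x = 2: f ≡ 0 at y ∈ {3}; g ≡ 0 at y ∈ {0, 2}; common: ∅.
  x = 3: f ≡ 0 at y ∈ {4}; g ≡ 0 at y ∈ {6, 9}; common: ∅.
  x = 4: f ≡ 0 at y ∈ {5}; g ≡ 0 at y ∈ {1, 5}; common: {5}.
  x = 5: f ≡ 0 at y ∈ {6}; g ≡ 0 at y ∈ {1, 7}; common: ∅.
  x = 6: f ≡ 0 at y ∈ {7}; g ≡ 0 at y ∈ {2, 8}; common: ∅.
  x = 7: f ≡ 0 at y ∈ {8}; g ≡ 0 at y ∈ {4, 8}; common: {8}.
  x = 8: f ≡ 0 at y ∈ {9}; g ≡ 0 at y ∈ {0, 3}; common: ∅.
  x = 9: f ≡ 0 at y ∈ {10}; g ≡ 0 at y ∈ {7, 9}; common: ∅.
  x = 10: f ≡ 0 at y ∈ {0}; g ≡ 0 at y ∈ {3, 4}; common: ∅.
Collecting: common zeros = {(4, 5), (7, 8)}, so the count is 2.
Comparison with the Bézout bound: 2 ≤ 2 = deg(f)·deg(g), as expected for curves with no common component (the bound is attained).


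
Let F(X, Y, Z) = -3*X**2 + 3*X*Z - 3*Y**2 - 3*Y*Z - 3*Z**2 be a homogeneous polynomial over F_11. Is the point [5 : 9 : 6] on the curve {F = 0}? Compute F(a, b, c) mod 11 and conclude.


F(5,9,6) ≡ 8 (mod 11); P is NOT on the curve.

Evaluate F(5, 9, 6) term-by-term (mod 11).
  -3*X**2 ↦ -3·25·1·1 = -75
  3*X*Z ↦ 3·5·1·6 = 90
  -3*Y**2 ↦ -3·1·81·1 = -243
  -3*Y*Z ↦ -3·1·9·6 = -162
  -3*Z**2 ↦ -3·1·1·36 = -108
Sum: F(5, 9, 6) = (-75) + (90) + (-243) + (-162) + (-108) = -498.
Reducing mod 11: -498 ≡ 8 (mod 11).
Since F(a, b, c) ≡ 8 ≠ 0 (mod 11), P does NOT lie on the curve.


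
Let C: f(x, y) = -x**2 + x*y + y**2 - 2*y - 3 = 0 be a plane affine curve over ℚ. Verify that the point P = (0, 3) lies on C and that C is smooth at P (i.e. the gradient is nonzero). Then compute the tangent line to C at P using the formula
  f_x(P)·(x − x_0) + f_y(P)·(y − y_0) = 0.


Tangent line at P: 3*x + 4*y - 12 = 0.

Step 1: f(0, 3) = 0, so P lies on C.
Step 2: partial derivatives
  f_x(x, y) = -2*x + y, f_y(x, y) = x + 2*y - 2.
  f_x(P) = 3, f_y(P) = 4 (gradient nonzero, so P is smooth).
Step 3: tangent line at P: 3·(x − 0) + 4·(y − 3) = 0.
Expanding: 3*x + 4*y - 12 = 0.


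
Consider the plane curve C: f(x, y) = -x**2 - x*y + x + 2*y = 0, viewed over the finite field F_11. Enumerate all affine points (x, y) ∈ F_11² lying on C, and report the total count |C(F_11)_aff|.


Affine F_11-points: {(0, 0), (1, 0), (3, 5), (4, 5), (5, 8), (6, 9), (7, 7), (8, 9), (9, 7), (10, 8)}; count = 10.

For each of the 121 pairs (x, y) ∈ F_11², evaluate f(x, y) mod 11. Record the zeros.
  x = 0: [0↦0, 1↦2, 2↦4, 3↦6, 4↦8, 5↦10, 6↦1, 7↦3, 8↦5, 9↦7, 10↦9]  zeros at y ∈ {0}
  x = 1: [0↦0, 1↦1, 2↦2, 3↦3, 4↦4, 5↦5, 6↦6, 7↦7, 8↦8, 9↦9, 10↦10]  zeros at y ∈ {0}
  x = 2: [0↦9, 1↦9, 2↦9, 3↦9, 4↦9, 5↦9, 6↦9, 7↦9, 8↦9, 9↦9, 10↦9]  zeros at y ∈ ∅
  x = 3: [0↦5, 1↦4, 2↦3, 3↦2, 4↦1, 5↦0, 6↦10, 7↦9, 8↦8, 9↦7, 10↦6]  zeros at y ∈ {5}
  x = 4: [0↦10, 1↦8, 2↦6, 3↦4, 4↦2, 5↦0, 6↦9, 7↦7, 8↦5, 9↦3, 10↦1]  zeros at y ∈ {5}
  x = 5: [0↦2, 1↦10, 2↦7, 3↦4, 4↦1, 5↦9, 6↦6, 7↦3, 8↦0, 9↦8, 10↦5]  zeros at y ∈ {8}
  x = 6: [0↦3, 1↦10, 2↦6, 3↦2, 4↦9, 5↦5, 6↦1, 7↦8, 8↦4, 9↦0, 10↦7]  zeros at y ∈ {9}
  x = 7: [0↦2, 1↦8, 2↦3, 3↦9, 4↦4, 5↦10, 6↦5, 7↦0, 8↦6, 9↦1, 10↦7]  zeros at y ∈ {7}
  x = 8: [0↦10, 1↦4, 2↦9, 3↦3, 4↦8, 5↦2, 6↦7, 7↦1, 8↦6, 9↦0, 10↦5]  zeros at y ∈ {9}
  x = 9: [0↦5, 1↦9, 2↦2, 3↦6, 4↦10, 5↦3, 6↦7, 7↦0, 8↦4, 9↦8, 10↦1]  zeros at y ∈ {7}
  x = 10: [0↦9, 1↦1, 2↦4, 3↦7, 4↦10, 5↦2, 6↦5, 7↦8, 8↦0, 9↦3, 10↦6]  zeros at y ∈ {8}
Collecting zeros: affine points = {(0, 0), (1, 0), (3, 5), (4, 5), (5, 8), (6, 9), (7, 7), (8, 9), (9, 7), (10, 8)}.
Total count |C(F_11)_aff| = 10.


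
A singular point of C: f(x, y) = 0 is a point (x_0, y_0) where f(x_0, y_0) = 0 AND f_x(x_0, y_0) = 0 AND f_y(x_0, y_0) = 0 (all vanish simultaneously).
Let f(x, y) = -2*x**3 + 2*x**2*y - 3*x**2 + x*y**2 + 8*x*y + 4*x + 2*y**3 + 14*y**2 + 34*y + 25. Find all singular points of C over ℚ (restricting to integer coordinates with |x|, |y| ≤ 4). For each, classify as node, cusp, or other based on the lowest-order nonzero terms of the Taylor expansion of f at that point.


Singular points: {(-1, -2)}; classification: node.

Compute partial derivatives:
  f_x = -6*x**2 + 4*x*y - 6*x + y**2 + 8*y + 4.
  f_y = 2*x**2 + 2*x*y + 8*x + 6*y**2 + 28*y + 34.
Scan x_0 ∈ {−4, ..., 4}. For each x_0, f_y(x_0, y) is a polynomial in y; find its integer roots y ∈ {−4, ..., 4}, then test f_x and f at those candidates.
  x = -4: f_y(-4, y) = 6*y**2 + 20*y + 34; no integer root y with |y| ≤ 4.
  x = -3: f_y(-3, y) = 6*y**2 + 22*y + 28; no integer root y with |y| ≤ 4.
  x = -2: f_y(-2, y) = 6*y**2 + 24*y + 26; no integer root y with |y| ≤ 4.
  x = -1: f_y(-1, y) = 6*y**2 + 26*y + 28; vanishes at y ∈ {-2}. (-1, -2): f_x = 0, f = 0 — SINGULAR.
  x = 0: f_y(0, y) = 6*y**2 + 28*y + 34; no integer root y with |y| ≤ 4.
  x = 1: f_y(1, y) = 6*y**2 + 30*y + 44; no integer root y with |y| ≤ 4.
  x = 2: f_y(2, y) = 6*y**2 + 32*y + 58; no integer root y with |y| ≤ 4.
  x = 3: f_y(3, y) = 6*y**2 + 34*y + 76; no integer root y with |y| ≤ 4.
  x = 4: f_y(4, y) = 6*y**2 + 36*y + 98; no integer root y with |y| ≤ 4.
Only singular point on the grid: (-1, -2).
Classify: substitute x = -1 + u, y = -2 + v and expand: f = -2*u**3 + 2*u**2*v - u**2 + u*v**2 + 2*v**3 + v**2.
No constant or linear terms (consistent with a singular point). Quadratic part: -u**2 + v**2. Cubic part: -2*u**3 + 2*u**2*v + u*v**2 + 2*v**3.
The quadratic part v**2 - u**2 = (v − u)(v + u) splits into two distinct linear factors, so there are two distinct tangent lines y − -2 = ±(x − -1) — this is a node (ordinary double point).
Classification: node.


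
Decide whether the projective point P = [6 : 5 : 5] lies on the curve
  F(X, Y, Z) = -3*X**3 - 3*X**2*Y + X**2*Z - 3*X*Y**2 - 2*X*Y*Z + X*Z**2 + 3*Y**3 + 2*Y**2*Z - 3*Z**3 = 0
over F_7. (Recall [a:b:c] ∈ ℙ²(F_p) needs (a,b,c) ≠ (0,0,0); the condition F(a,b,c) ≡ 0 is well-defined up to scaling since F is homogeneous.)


F(6,5,5) ≡ 0 (mod 7); P is on the curve.

Evaluate F(6, 5, 5) term-by-term (mod 7).
  -3*X**3 ↦ -3·216·1·1 = -648
  -3*X**2*Y ↦ -3·36·5·1 = -540
  X**2*Z ↦ 1·36·1·5 = 180
  -3*X*Y**2 ↦ -3·6·25·1 = -450
  -2*X*Y*Z ↦ -2·6·5·5 = -300
  X*Z**2 ↦ 1·6·1·25 = 150
  3*Y**3 ↦ 3·1·125·1 = 375
  2*Y**2*Z ↦ 2·1·25·5 = 250
  -3*Z**3 ↦ -3·1·1·125 = -375
Sum: F(6, 5, 5) = (-648) + (-540) + (180) + (-450) + (-300) + (150) + (375) + (250) + (-375) = -1358.
Reducing mod 7: -1358 ≡ 0 (mod 7).
Since F(a, b, c) ≡ 0 (mod 7), P lies on the curve.


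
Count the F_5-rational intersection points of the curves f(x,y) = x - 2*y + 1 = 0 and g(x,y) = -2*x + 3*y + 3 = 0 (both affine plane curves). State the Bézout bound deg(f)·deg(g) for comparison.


Common zeros: {(4, 0)}; count = 1; Bézout bound = 1.

deg(f) = 1, deg(g) = 1, so Bézout bound = 1.
Scan x ∈ F_5. For each x, list the y ∈ F_5 with f(x, y) ≡ 0 and those with g(x, y) ≡ 0 (mod 5); the common zeros in that column are the intersection.
  x = 0: f ≡ 0 at y ∈ {3}; g ≡ 0 at y ∈ {4}; common: ∅.
  x = 1: f ≡ 0 at y ∈ {1}; g ≡ 0 at y ∈ {3}; common: ∅.
  x = 2: f ≡ 0 at y ∈ {4}; g ≡ 0 at y ∈ {2}; common: ∅.
  x = 3: f ≡ 0 at y ∈ {2}; g ≡ 0 at y ∈ {1}; common: ∅.
  x = 4: f ≡ 0 at y ∈ {0}; g ≡ 0 at y ∈ {0}; common: {0}.
Collecting: common zeros = {(4, 0)}, so the count is 1.
Comparison with the Bézout bound: 1 ≤ 1 = deg(f)·deg(g), as expected for curves with no common component (the bound is attained).


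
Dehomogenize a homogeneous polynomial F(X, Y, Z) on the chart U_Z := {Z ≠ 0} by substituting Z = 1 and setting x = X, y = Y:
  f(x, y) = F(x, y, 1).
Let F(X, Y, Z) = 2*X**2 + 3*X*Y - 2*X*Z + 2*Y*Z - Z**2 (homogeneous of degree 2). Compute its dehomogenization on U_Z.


f(x, y) = 2*x**2 + 3*x*y - 2*x + 2*y - 1

On U_Z we set Z = 1. Each monomial c·X^i·Y^j·Z^k in F becomes c·x^i·y^j·1^k = c·x^i·y^j.
Substituting Z = 1: F(X, Y, 1) = 2*x**2 + 3*x*y - 2*x + 2*y - 1.
Note: deg(f) ≤ deg(F) = 2; strict inequality happens when F is divisible by Z (lost terms).


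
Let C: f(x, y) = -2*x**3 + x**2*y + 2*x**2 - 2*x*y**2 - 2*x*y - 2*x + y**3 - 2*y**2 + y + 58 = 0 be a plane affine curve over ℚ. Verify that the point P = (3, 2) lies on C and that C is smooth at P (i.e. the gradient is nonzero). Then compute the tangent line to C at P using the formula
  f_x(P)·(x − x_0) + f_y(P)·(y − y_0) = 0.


Tangent line at P: -44*x - 16*y + 164 = 0.

Step 1: f(3, 2) = 0, so P lies on C.
Step 2: partial derivatives
  f_x(x, y) = -6*x**2 + 2*x*y + 4*x - 2*y**2 - 2*y - 2, f_y(x, y) = x**2 - 4*x*y - 2*x + 3*y**2 - 4*y + 1.
  f_x(P) = -44, f_y(P) = -16 (gradient nonzero, so P is smooth).
Step 3: tangent line at P: -44·(x − 3) + -16·(y − 2) = 0.
Expanding: -44*x - 16*y + 164 = 0.


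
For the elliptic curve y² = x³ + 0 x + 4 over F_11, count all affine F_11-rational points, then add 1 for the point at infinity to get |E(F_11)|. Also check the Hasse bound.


Affine points = {(0, 2), (0, 9), (1, 4), (1, 7), (2, 1), (2, 10), (3, 3), (3, 8), (6, 0), (10, 5), (10, 6)}; affine count = 11; |E(F_11)| = 12.

Discriminant check: Δ ∝ 4a³ + 27b² = 4·0³ + 27·4² = 4·0 + 27·16 ≡ 3 (mod 11). Nonzero ⇒ E is nonsingular.
For each x ∈ F_11, compute rhs = x³ + 0·x + 4 mod 11, then count y ∈ F_11 with y² ≡ rhs.
  x = 0: rhs = 4, matching y values: 2, 9 (2 points).
  x = 1: rhs = 5, matching y values: 4, 7 (2 points).
  x = 2: rhs = 1, matching y values: 1, 10 (2 points).
  x = 3: rhs = 9, matching y values: 3, 8 (2 points).
  x = 4: rhs = 2, matching y values: none (0 points).
  x = 5: rhs = 8, matching y values: none (0 points).
  x = 6: rhs = 0, matching y values: 0 (1 points).
  x = 7: rhs = 6, matching y values: none (0 points).
  x = 8: rhs = 10, matching y values: none (0 points).
  x = 9: rhs = 7, matching y values: none (0 points).
  x = 10: rhs = 3, matching y values: 5, 6 (2 points).
Total affine count: 11.
Full point count |E(F_11)| = 11 + 1 = 12.
Hasse bound: |12 − (11+1)| = |0| = 0 ≤ 2√11 ≈ 6.6332 ✓.


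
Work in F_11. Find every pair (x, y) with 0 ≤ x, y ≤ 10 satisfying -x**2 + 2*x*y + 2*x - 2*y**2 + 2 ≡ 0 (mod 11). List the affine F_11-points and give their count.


Affine F_11-points: {(0, 1), (0, 10), (4, 1), (4, 3), (6, 0), (6, 6), (7, 0), (7, 7), (8, 2), (8, 6), (9, 2), (9, 7)}; count = 12.

For each of the 121 pairs (x, y) ∈ F_11², evaluate f(x, y) mod 11. Record the zeros.
  x = 0: [0↦2, 1↦0, 2↦5, 3↦6, 4↦3, 5↦7, 6↦7, 7↦3, 8↦6, 9↦5, 10↦0]  zeros at y ∈ {1, 10}
  x = 1: [0↦3, 1↦3, 2↦10, 3↦2, 4↦1, 5↦7, 6↦9, 7↦7, 8↦1, 9↦2, 10↦10]  zeros at y ∈ ∅
  x = 2: [0↦2, 1↦4, 2↦2, 3↦7, 4↦8, 5↦5, 6↦9, 7↦9, 8↦5, 9↦8, 10↦7]  zeros at y ∈ ∅
  x = 3: [0↦10, 1↦3, 2↦3, 3↦10, 4↦2, 5↦1, 6↦7, 7↦9, 8↦7, 9↦1, 10↦2]  zeros at y ∈ ∅
  x = 4: [0↦5, 1↦0, 2↦2, 3↦0, 4↦5, 5↦6, 6↦3, 7↦7, 8↦7, 9↦3, 10↦6]  zeros at y ∈ {1, 3}
  x = 5: [0↦9, 1↦6, 2↦10, 3↦10, 4↦6, 5↦9, 6↦8, 7↦3, 8↦5, 9↦3, 10↦8]  zeros at y ∈ ∅
  x = 6: [0↦0, 1↦10, 2↦5, 3↦7, 4↦5, 5↦10, 6↦0, 7↦8, 8↦1, 9↦1, 10↦8]  zeros at y ∈ {0, 6}
  x = 7: [0↦0, 1↦1, 2↦9, 3↦2, 4↦2, 5↦9, 6↦1, 7↦0, 8↦6, 9↦8, 10↦6]  zeros at y ∈ {0, 7}
  x = 8: [0↦9, 1↦1, 2↦0, 3↦6, 4↦8, 5↦6, 6↦0, 7↦1, 8↦9, 9↦2, 10↦2]  zeros at y ∈ {2, 6}
  x = 9: [0↦5, 1↦10, 2↦0, 3↦8, 4↦1, 5↦1, 6↦8, 7↦0, 8↦10, 9↦5, 10↦7]  zeros at y ∈ {2, 7}
  x = 10: [0↦10, 1↦6, 2↦9, 3↦8, 4↦3, 5↦5, 6↦3, 7↦8, 8↦9, 9↦6, 10↦10]  zeros at y ∈ ∅
Collecting zeros: affine points = {(0, 1), (0, 10), (4, 1), (4, 3), (6, 0), (6, 6), (7, 0), (7, 7), (8, 2), (8, 6), (9, 2), (9, 7)}.
Total count |C(F_11)_aff| = 12.


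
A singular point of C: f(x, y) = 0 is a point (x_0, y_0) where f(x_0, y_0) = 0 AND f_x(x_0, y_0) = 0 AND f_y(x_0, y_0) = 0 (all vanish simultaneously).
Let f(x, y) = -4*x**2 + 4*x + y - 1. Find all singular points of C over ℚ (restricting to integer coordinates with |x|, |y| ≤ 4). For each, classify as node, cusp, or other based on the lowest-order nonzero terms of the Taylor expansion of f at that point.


No singular points in the scanned grid; C is smooth there.

Compute partial derivatives:
  f_x = 4 - 8*x.
  f_y = 1.
f_y = 1 is a nonzero constant, so f_y never vanishes: no point (x, y) can satisfy f = f_x = f_y = 0. In particular no (x, y) ∈ {−4, ..., 4}² is singular; the curve is smooth.
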